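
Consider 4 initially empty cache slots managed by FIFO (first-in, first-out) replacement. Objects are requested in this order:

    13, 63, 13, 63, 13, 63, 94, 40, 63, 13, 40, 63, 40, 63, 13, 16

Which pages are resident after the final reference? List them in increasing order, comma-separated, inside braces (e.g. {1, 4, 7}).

13: fault, frames {13}
63: fault, frames {13,63}
13: hit
63: hit
13: hit
63: hit
94: fault, frames {13,63,94}
40: fault, frames {13,63,94,40}
63: hit
13: hit
40: hit
63: hit
40: hit
63: hit
13: hit
16: fault, evict 13, frames {63,94,40,16}

{16, 40, 63, 94}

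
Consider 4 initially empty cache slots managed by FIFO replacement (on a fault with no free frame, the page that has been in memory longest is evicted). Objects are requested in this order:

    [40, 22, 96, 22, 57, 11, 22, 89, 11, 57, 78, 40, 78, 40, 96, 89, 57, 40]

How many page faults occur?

40: miss, frames {40}
22: miss, frames {40,22}
96: miss, frames {40,22,96}
22: hit
57: miss, frames {40,22,96,57}
11: miss, evict 40, frames {22,96,57,11}
22: hit
89: miss, evict 22, frames {96,57,11,89}
11: hit
57: hit
78: miss, evict 96, frames {57,11,89,78}
40: miss, evict 57, frames {11,89,78,40}
78: hit
40: hit
96: miss, evict 11, frames {89,78,40,96}
89: hit
57: miss, evict 89, frames {78,40,96,57}
40: hit
Page faults: 10.

10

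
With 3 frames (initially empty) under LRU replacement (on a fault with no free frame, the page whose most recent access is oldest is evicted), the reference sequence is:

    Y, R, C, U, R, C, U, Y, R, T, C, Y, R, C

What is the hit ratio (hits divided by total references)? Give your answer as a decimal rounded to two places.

Y → miss, frames {Y}
R → miss, frames {Y,R}
C → miss, frames {Y,R,C}
U → miss, evict Y, frames {R,C,U}
R → hit
C → hit
U → hit
Y → miss, evict R, frames {C,U,Y}
R → miss, evict C, frames {U,Y,R}
T → miss, evict U, frames {Y,R,T}
C → miss, evict Y, frames {R,T,C}
Y → miss, evict R, frames {T,C,Y}
R → miss, evict T, frames {C,Y,R}
C → hit
Hits: 4 of 14 references → 4/14 = 0.2857.

0.29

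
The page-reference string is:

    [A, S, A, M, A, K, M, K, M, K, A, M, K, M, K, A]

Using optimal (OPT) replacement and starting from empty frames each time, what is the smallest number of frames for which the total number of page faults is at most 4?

f=1: 16 faults
f=2: 7 faults
f=3: 4 faults
f=4: 4 faults
Smallest f with faults ≤ 4 is 3.

3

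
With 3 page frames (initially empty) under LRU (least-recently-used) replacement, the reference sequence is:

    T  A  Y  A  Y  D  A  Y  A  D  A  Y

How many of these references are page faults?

4

T -> fault, frames {T}
A -> fault, frames {T,A}
Y -> fault, frames {T,A,Y}
A -> hit
Y -> hit
D -> fault, evict T, frames {A,Y,D}
A -> hit
Y -> hit
A -> hit
D -> hit
A -> hit
Y -> hit
Page faults: 4.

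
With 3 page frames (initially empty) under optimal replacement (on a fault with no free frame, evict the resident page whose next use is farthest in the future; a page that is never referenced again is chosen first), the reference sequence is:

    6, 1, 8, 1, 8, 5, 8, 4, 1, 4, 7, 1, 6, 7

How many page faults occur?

7

6 → fault, frames (6)
1 → fault, frames (6 1)
8 → fault, frames (6 1 8)
1 → hit
8 → hit
5 → fault, evict 6, frames (1 8 5)
8 → hit
4 → fault, evict 5, frames (1 8 4)
1 → hit
4 → hit
7 → fault, evict 4, frames (1 8 7)
1 → hit
6 → fault, evict 8, frames (1 7 6)
7 → hit
Page faults: 7.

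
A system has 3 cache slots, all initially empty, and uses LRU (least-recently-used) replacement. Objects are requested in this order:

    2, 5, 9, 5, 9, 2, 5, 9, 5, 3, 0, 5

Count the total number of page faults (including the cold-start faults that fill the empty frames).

2 → fault, frames [2]
5 → fault, frames [2, 5]
9 → fault, frames [2, 5, 9]
5 → hit
9 → hit
2 → hit
5 → hit
9 → hit
5 → hit
3 → fault, evict 2, frames [9, 5, 3]
0 → fault, evict 9, frames [5, 3, 0]
5 → hit
Page faults: 5.

5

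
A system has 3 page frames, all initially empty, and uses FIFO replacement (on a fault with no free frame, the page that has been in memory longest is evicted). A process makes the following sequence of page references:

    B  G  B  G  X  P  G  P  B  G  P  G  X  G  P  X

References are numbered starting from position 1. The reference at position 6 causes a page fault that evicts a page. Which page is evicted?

pos 1: B → fault, frames [B]
pos 2: G → fault, frames [B, G]
pos 3: B → hit
pos 4: G → hit
pos 5: X → fault, frames [B, G, X]
pos 6: P → fault, evict B, frames [G, X, P]
At position 6, page B is evicted.

B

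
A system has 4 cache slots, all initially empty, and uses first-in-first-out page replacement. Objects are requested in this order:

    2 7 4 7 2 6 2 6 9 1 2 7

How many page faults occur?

8

2 → fault, frames [2]
7 → fault, frames [2, 7]
4 → fault, frames [2, 7, 4]
7 → hit
2 → hit
6 → fault, frames [2, 7, 4, 6]
2 → hit
6 → hit
9 → fault, evict 2, frames [7, 4, 6, 9]
1 → fault, evict 7, frames [4, 6, 9, 1]
2 → fault, evict 4, frames [6, 9, 1, 2]
7 → fault, evict 6, frames [9, 1, 2, 7]
Page faults: 8.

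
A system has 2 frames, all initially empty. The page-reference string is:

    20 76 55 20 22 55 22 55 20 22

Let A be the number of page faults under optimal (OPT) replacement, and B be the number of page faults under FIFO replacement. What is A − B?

-3

Under OPT: F F F . F . . . F . → 5 faults.
Under FIFO: F F F F F F . . F F → 8 faults.
A − B = 5 − 8 = -3.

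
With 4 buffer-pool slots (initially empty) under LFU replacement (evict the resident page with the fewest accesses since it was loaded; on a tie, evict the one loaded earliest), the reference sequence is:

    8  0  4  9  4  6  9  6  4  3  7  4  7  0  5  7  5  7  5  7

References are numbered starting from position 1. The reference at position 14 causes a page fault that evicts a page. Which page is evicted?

9

pos 1: 8 → fault, frames (8)
pos 2: 0 → fault, frames (8 0)
pos 3: 4 → fault, frames (8 0 4)
pos 4: 9 → fault, frames (8 0 4 9)
pos 5: 4 → hit
pos 6: 6 → fault, evict 8, frames (0 4 9 6)
pos 7: 9 → hit
pos 8: 6 → hit
pos 9: 4 → hit
pos 10: 3 → fault, evict 0, frames (4 9 6 3)
pos 11: 7 → fault, evict 3, frames (4 9 6 7)
pos 12: 4 → hit
pos 13: 7 → hit
pos 14: 0 → fault, evict 9, frames (4 6 7 0)
At position 14, page 9 is evicted.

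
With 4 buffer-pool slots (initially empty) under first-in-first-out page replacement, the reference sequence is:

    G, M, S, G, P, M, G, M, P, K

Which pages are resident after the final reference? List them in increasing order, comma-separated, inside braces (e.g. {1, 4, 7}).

{K, M, P, S}

G → miss, frames [G]
M → miss, frames [G, M]
S → miss, frames [G, M, S]
G → hit
P → miss, frames [G, M, S, P]
M → hit
G → hit
M → hit
P → hit
K → miss, evict G, frames [M, S, P, K]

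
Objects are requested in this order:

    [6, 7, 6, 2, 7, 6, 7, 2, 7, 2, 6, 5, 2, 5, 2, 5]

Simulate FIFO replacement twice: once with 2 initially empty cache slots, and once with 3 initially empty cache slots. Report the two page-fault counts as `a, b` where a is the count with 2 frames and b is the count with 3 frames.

9, 4

2 frames: F F . F . F F F . . F F F . . . → 9 faults.
3 frames: F F . F . . . . . . . F . . . . → 4 faults.
4 < 9: adding a frame reduced faults, as is typical.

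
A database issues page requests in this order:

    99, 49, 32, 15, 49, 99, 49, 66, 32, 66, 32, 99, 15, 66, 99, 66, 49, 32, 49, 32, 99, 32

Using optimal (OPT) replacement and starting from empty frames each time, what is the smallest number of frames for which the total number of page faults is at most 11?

f=1: 22 faults
f=2: 13 faults
f=3: 9 faults
f=4: 6 faults
f=5: 5 faults
Smallest f with faults ≤ 11 is 3.

3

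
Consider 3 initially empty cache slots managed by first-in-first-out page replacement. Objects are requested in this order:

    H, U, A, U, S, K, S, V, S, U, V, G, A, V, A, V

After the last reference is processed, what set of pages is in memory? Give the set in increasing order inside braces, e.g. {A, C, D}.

{A, G, V}

H → miss, frames (H)
U → miss, frames (H U)
A → miss, frames (H U A)
U → hit
S → miss, evict H, frames (U A S)
K → miss, evict U, frames (A S K)
S → hit
V → miss, evict A, frames (S K V)
S → hit
U → miss, evict S, frames (K V U)
V → hit
G → miss, evict K, frames (V U G)
A → miss, evict V, frames (U G A)
V → miss, evict U, frames (G A V)
A → hit
V → hit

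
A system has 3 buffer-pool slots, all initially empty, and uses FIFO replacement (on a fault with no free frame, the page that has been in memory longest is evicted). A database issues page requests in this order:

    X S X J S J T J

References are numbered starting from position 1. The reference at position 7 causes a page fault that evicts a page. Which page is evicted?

pos 1: X -> fault, frames [X]
pos 2: S -> fault, frames [X, S]
pos 3: X -> hit
pos 4: J -> fault, frames [X, S, J]
pos 5: S -> hit
pos 6: J -> hit
pos 7: T -> fault, evict X, frames [S, J, T]
At position 7, page X is evicted.

X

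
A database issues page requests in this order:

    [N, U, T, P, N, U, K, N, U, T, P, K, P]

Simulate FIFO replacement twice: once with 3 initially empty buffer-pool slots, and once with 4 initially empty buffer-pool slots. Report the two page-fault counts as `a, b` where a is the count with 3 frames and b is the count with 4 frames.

3 frames: F F F F F F F . . F F . . → 9 faults.
4 frames: F F F F . . F F F F F F . → 10 faults.
10 > 9: adding a frame increased faults — Belady's anomaly.

9, 10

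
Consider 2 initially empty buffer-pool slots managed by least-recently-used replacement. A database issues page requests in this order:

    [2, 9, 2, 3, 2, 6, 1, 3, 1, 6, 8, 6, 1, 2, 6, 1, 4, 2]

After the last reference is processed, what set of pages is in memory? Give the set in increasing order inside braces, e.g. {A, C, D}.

{2, 4}

2 → fault, frames {2}
9 → fault, frames {2,9}
2 → hit
3 → fault, evict 9, frames {2,3}
2 → hit
6 → fault, evict 3, frames {2,6}
1 → fault, evict 2, frames {6,1}
3 → fault, evict 6, frames {1,3}
1 → hit
6 → fault, evict 3, frames {1,6}
8 → fault, evict 1, frames {6,8}
6 → hit
1 → fault, evict 8, frames {6,1}
2 → fault, evict 6, frames {1,2}
6 → fault, evict 1, frames {2,6}
1 → fault, evict 2, frames {6,1}
4 → fault, evict 6, frames {1,4}
2 → fault, evict 1, frames {4,2}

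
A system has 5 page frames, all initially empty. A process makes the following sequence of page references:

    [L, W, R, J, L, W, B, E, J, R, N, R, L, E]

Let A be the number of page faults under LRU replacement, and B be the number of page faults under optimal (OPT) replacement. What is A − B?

Under LRU: F F F F . . F F . F F . F . → 9 faults.
Under OPT: F F F F . . F F . . F . . . → 7 faults.
A − B = 9 − 7 = 2.

2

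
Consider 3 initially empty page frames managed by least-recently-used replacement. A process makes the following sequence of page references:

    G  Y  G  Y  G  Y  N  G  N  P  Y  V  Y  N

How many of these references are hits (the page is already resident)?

7

G → fault, frames (G)
Y → fault, frames (G Y)
G → hit
Y → hit
G → hit
Y → hit
N → fault, frames (G Y N)
G → hit
N → hit
P → fault, evict Y, frames (G N P)
Y → fault, evict G, frames (N P Y)
V → fault, evict N, frames (P Y V)
Y → hit
N → fault, evict P, frames (V Y N)
Hits: 7.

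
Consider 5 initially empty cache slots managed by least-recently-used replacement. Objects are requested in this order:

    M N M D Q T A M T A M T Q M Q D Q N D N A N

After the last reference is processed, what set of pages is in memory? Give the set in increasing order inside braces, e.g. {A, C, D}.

M: fault, frames {M}
N: fault, frames {M,N}
M: hit
D: fault, frames {N,M,D}
Q: fault, frames {N,M,D,Q}
T: fault, frames {N,M,D,Q,T}
A: fault, evict N, frames {M,D,Q,T,A}
M: hit
T: hit
A: hit
M: hit
T: hit
Q: hit
M: hit
Q: hit
D: hit
Q: hit
N: fault, evict A, frames {T,M,D,Q,N}
D: hit
N: hit
A: fault, evict T, frames {M,Q,D,N,A}
N: hit

{A, D, M, N, Q}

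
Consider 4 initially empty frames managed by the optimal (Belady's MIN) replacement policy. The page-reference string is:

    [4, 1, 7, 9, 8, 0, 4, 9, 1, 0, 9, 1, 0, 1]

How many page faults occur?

4 → fault, frames (4)
1 → fault, frames (4 1)
7 → fault, frames (4 1 7)
9 → fault, frames (4 1 7 9)
8 → fault, evict 7, frames (4 1 9 8)
0 → fault, evict 8, frames (4 1 9 0)
4 → hit
9 → hit
1 → hit
0 → hit
9 → hit
1 → hit
0 → hit
1 → hit
Page faults: 6.

6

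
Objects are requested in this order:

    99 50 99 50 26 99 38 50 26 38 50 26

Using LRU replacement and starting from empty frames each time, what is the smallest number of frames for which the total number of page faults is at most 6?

3

f=1: 12 faults
f=2: 10 faults
f=3: 6 faults
f=4: 4 faults
Smallest f with faults ≤ 6 is 3.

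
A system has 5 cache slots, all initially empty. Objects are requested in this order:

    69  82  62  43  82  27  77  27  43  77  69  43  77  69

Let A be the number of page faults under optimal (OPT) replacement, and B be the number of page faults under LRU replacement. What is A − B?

-1

Under OPT: F F F F . F F . . . . . . . → 6 faults.
Under LRU: F F F F . F F . . . F . . . → 7 faults.
A − B = 6 − 7 = -1.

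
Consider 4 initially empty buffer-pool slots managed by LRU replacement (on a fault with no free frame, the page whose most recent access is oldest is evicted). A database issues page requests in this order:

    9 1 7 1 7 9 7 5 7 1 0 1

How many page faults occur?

5

9 → fault, frames [9]
1 → fault, frames [9, 1]
7 → fault, frames [9, 1, 7]
1 → hit
7 → hit
9 → hit
7 → hit
5 → fault, frames [1, 9, 7, 5]
7 → hit
1 → hit
0 → fault, evict 9, frames [5, 7, 1, 0]
1 → hit
Page faults: 5.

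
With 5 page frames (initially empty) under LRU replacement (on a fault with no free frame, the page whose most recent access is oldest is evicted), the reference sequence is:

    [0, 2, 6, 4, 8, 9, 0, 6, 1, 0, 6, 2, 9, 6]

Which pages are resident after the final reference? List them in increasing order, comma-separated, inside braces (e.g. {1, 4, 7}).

{0, 1, 2, 6, 9}

0 -> miss, frames (0)
2 -> miss, frames (0 2)
6 -> miss, frames (0 2 6)
4 -> miss, frames (0 2 6 4)
8 -> miss, frames (0 2 6 4 8)
9 -> miss, evict 0, frames (2 6 4 8 9)
0 -> miss, evict 2, frames (6 4 8 9 0)
6 -> hit
1 -> miss, evict 4, frames (8 9 0 6 1)
0 -> hit
6 -> hit
2 -> miss, evict 8, frames (9 1 0 6 2)
9 -> hit
6 -> hit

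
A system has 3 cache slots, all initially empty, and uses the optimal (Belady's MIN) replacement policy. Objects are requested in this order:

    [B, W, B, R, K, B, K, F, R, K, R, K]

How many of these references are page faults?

5

B -> fault, frames {B}
W -> fault, frames {B,W}
B -> hit
R -> fault, frames {B,W,R}
K -> fault, evict W, frames {B,R,K}
B -> hit
K -> hit
F -> fault, evict B, frames {R,K,F}
R -> hit
K -> hit
R -> hit
K -> hit
Page faults: 5.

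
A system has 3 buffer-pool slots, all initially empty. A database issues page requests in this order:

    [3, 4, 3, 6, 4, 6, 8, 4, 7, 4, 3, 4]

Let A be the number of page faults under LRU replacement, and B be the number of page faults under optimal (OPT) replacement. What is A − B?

1

Under LRU: F F . F . . F . F . F . → 6 faults.
Under OPT: F F . F . . F . F . . . → 5 faults.
A − B = 6 − 5 = 1.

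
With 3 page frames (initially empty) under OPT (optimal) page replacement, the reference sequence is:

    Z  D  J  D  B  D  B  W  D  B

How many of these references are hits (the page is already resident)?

5

Z -> fault, frames [Z]
D -> fault, frames [Z, D]
J -> fault, frames [Z, D, J]
D -> hit
B -> fault, evict J, frames [Z, D, B]
D -> hit
B -> hit
W -> fault, evict Z, frames [D, B, W]
D -> hit
B -> hit
Hits: 5.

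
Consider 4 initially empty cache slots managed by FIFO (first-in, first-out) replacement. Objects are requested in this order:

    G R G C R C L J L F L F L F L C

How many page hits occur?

G -> miss, frames (G)
R -> miss, frames (G R)
G -> hit
C -> miss, frames (G R C)
R -> hit
C -> hit
L -> miss, frames (G R C L)
J -> miss, evict G, frames (R C L J)
L -> hit
F -> miss, evict R, frames (C L J F)
L -> hit
F -> hit
L -> hit
F -> hit
L -> hit
C -> hit
Hits: 10.

10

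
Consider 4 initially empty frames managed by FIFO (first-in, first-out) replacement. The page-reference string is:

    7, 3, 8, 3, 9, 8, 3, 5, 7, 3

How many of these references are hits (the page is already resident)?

7 → fault, frames [7]
3 → fault, frames [7, 3]
8 → fault, frames [7, 3, 8]
3 → hit
9 → fault, frames [7, 3, 8, 9]
8 → hit
3 → hit
5 → fault, evict 7, frames [3, 8, 9, 5]
7 → fault, evict 3, frames [8, 9, 5, 7]
3 → fault, evict 8, frames [9, 5, 7, 3]
Hits: 3.

3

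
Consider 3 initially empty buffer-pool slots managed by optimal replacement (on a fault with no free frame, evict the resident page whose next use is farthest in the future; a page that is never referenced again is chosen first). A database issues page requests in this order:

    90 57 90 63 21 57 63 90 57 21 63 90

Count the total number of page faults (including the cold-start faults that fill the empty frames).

6

90 → miss, frames [90]
57 → miss, frames [90, 57]
90 → hit
63 → miss, frames [90, 57, 63]
21 → miss, evict 90, frames [57, 63, 21]
57 → hit
63 → hit
90 → miss, evict 63, frames [57, 21, 90]
57 → hit
21 → hit
63 → miss, evict 21, frames [57, 90, 63]
90 → hit
Page faults: 6.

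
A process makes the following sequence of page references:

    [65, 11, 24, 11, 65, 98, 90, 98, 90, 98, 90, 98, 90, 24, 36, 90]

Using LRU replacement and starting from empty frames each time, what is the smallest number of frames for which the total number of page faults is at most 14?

2

f=1: 16 faults
f=2: 9 faults
f=3: 7 faults
f=4: 7 faults
f=5: 6 faults
f=6: 6 faults
Smallest f with faults ≤ 14 is 2.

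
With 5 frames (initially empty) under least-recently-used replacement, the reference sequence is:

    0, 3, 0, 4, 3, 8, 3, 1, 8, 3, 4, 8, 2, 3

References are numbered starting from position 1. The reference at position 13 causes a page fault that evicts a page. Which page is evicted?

0

pos 1: 0: miss, frames [0]
pos 2: 3: miss, frames [0, 3]
pos 3: 0: hit
pos 4: 4: miss, frames [3, 0, 4]
pos 5: 3: hit
pos 6: 8: miss, frames [0, 4, 3, 8]
pos 7: 3: hit
pos 8: 1: miss, frames [0, 4, 8, 3, 1]
pos 9: 8: hit
pos 10: 3: hit
pos 11: 4: hit
pos 12: 8: hit
pos 13: 2: miss, evict 0, frames [1, 3, 4, 8, 2]
At position 13, page 0 is evicted.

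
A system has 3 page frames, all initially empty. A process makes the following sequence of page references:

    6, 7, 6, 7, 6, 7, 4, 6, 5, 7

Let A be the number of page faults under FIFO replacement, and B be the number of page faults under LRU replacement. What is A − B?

-1

Under FIFO: F F . . . . F . F . → 4 faults.
Under LRU: F F . . . . F . F F → 5 faults.
A − B = 4 − 5 = -1.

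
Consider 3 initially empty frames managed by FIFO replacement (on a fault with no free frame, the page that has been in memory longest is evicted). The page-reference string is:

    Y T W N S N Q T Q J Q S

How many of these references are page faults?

9

Y → fault, frames {Y}
T → fault, frames {Y,T}
W → fault, frames {Y,T,W}
N → fault, evict Y, frames {T,W,N}
S → fault, evict T, frames {W,N,S}
N → hit
Q → fault, evict W, frames {N,S,Q}
T → fault, evict N, frames {S,Q,T}
Q → hit
J → fault, evict S, frames {Q,T,J}
Q → hit
S → fault, evict Q, frames {T,J,S}
Page faults: 9.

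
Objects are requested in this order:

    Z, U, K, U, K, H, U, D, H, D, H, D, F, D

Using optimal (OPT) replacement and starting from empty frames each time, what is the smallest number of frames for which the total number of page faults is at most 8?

2

f=1: 14 faults
f=2: 6 faults
f=3: 6 faults
f=4: 6 faults
f=5: 6 faults
f=6: 6 faults
Smallest f with faults ≤ 8 is 2.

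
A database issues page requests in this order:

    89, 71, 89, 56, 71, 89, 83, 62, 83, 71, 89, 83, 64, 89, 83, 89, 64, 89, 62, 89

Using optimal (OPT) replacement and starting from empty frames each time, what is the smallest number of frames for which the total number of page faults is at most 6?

4

f=1: 20 faults
f=2: 12 faults
f=3: 8 faults
f=4: 6 faults
f=5: 6 faults
f=6: 6 faults
Smallest f with faults ≤ 6 is 4.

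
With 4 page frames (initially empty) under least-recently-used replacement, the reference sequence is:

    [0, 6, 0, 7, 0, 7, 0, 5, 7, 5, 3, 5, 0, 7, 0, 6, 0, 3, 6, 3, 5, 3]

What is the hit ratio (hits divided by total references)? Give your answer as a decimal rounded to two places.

0.64

0 -> miss, frames [0]
6 -> miss, frames [0, 6]
0 -> hit
7 -> miss, frames [6, 0, 7]
0 -> hit
7 -> hit
0 -> hit
5 -> miss, frames [6, 7, 0, 5]
7 -> hit
5 -> hit
3 -> miss, evict 6, frames [0, 7, 5, 3]
5 -> hit
0 -> hit
7 -> hit
0 -> hit
6 -> miss, evict 3, frames [5, 7, 0, 6]
0 -> hit
3 -> miss, evict 5, frames [7, 6, 0, 3]
6 -> hit
3 -> hit
5 -> miss, evict 7, frames [0, 6, 3, 5]
3 -> hit
Hits: 14 of 22 references → 14/22 = 0.6364.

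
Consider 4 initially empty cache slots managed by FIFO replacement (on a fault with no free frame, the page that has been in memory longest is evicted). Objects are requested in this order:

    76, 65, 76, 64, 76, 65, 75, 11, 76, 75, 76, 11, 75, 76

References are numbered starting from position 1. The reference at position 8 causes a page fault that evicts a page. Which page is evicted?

76

pos 1: 76 -> miss, frames [76]
pos 2: 65 -> miss, frames [76, 65]
pos 3: 76 -> hit
pos 4: 64 -> miss, frames [76, 65, 64]
pos 5: 76 -> hit
pos 6: 65 -> hit
pos 7: 75 -> miss, frames [76, 65, 64, 75]
pos 8: 11 -> miss, evict 76, frames [65, 64, 75, 11]
At position 8, page 76 is evicted.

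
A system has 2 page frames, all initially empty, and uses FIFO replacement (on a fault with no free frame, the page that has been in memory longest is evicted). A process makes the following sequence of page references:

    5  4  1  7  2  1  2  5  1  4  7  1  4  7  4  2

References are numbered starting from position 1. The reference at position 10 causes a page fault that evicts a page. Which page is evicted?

1

pos 1: 5 -> miss, frames {5}
pos 2: 4 -> miss, frames {5,4}
pos 3: 1 -> miss, evict 5, frames {4,1}
pos 4: 7 -> miss, evict 4, frames {1,7}
pos 5: 2 -> miss, evict 1, frames {7,2}
pos 6: 1 -> miss, evict 7, frames {2,1}
pos 7: 2 -> hit
pos 8: 5 -> miss, evict 2, frames {1,5}
pos 9: 1 -> hit
pos 10: 4 -> miss, evict 1, frames {5,4}
At position 10, page 1 is evicted.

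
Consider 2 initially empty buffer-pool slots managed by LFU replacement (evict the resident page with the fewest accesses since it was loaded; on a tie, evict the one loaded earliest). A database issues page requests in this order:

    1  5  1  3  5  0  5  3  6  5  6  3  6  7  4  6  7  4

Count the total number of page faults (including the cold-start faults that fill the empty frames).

1: miss, frames {1}
5: miss, frames {1,5}
1: hit
3: miss, evict 5, frames {1,3}
5: miss, evict 3, frames {1,5}
0: miss, evict 5, frames {1,0}
5: miss, evict 0, frames {1,5}
3: miss, evict 5, frames {1,3}
6: miss, evict 3, frames {1,6}
5: miss, evict 6, frames {1,5}
6: miss, evict 5, frames {1,6}
3: miss, evict 6, frames {1,3}
6: miss, evict 3, frames {1,6}
7: miss, evict 6, frames {1,7}
4: miss, evict 7, frames {1,4}
6: miss, evict 4, frames {1,6}
7: miss, evict 6, frames {1,7}
4: miss, evict 7, frames {1,4}
Page faults: 17.

17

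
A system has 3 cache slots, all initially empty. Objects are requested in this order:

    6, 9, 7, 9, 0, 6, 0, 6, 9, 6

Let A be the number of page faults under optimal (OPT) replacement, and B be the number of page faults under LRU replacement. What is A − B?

Under OPT: F F F . F . . . . . → 4 faults.
Under LRU: F F F . F F . . . . → 5 faults.
A − B = 4 − 5 = -1.

-1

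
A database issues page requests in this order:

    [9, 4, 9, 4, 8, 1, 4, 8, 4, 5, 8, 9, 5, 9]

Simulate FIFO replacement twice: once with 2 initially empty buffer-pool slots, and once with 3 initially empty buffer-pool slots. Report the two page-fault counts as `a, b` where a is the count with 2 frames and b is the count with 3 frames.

8, 6

2 frames: F F . . F F F F . F . F . . → 8 faults.
3 frames: F F . . F F . . . F . F . . → 6 faults.
6 < 8: adding a frame reduced faults, as is typical.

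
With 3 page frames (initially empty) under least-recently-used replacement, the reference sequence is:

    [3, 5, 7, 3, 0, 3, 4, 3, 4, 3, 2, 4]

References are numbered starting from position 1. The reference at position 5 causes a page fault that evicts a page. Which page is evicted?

pos 1: 3: fault, frames (3)
pos 2: 5: fault, frames (3 5)
pos 3: 7: fault, frames (3 5 7)
pos 4: 3: hit
pos 5: 0: fault, evict 5, frames (7 3 0)
At position 5, page 5 is evicted.

5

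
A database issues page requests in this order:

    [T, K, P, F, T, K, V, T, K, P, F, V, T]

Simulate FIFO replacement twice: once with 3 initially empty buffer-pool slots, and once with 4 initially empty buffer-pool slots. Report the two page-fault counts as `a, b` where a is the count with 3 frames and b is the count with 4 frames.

3 frames: F F F F F F F . . F F . F → 10 faults.
4 frames: F F F F . . F F F F F F F → 11 faults.
11 > 10: adding a frame increased faults — Belady's anomaly.

10, 11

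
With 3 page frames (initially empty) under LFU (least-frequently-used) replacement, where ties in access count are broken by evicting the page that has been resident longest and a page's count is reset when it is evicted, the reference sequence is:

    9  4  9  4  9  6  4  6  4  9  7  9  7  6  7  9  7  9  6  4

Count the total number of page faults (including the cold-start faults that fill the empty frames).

7

9: fault, frames {9}
4: fault, frames {9,4}
9: hit
4: hit
9: hit
6: fault, frames {9,4,6}
4: hit
6: hit
4: hit
9: hit
7: fault, evict 6, frames {9,4,7}
9: hit
7: hit
6: fault, evict 7, frames {9,4,6}
7: fault, evict 6, frames {9,4,7}
9: hit
7: hit
9: hit
6: fault, evict 7, frames {9,4,6}
4: hit
Page faults: 7.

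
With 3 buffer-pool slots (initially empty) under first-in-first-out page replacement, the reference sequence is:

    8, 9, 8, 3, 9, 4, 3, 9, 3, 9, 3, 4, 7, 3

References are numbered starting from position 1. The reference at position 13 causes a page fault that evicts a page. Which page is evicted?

pos 1: 8: fault, frames {8}
pos 2: 9: fault, frames {8,9}
pos 3: 8: hit
pos 4: 3: fault, frames {8,9,3}
pos 5: 9: hit
pos 6: 4: fault, evict 8, frames {9,3,4}
pos 7: 3: hit
pos 8: 9: hit
pos 9: 3: hit
pos 10: 9: hit
pos 11: 3: hit
pos 12: 4: hit
pos 13: 7: fault, evict 9, frames {3,4,7}
At position 13, page 9 is evicted.

9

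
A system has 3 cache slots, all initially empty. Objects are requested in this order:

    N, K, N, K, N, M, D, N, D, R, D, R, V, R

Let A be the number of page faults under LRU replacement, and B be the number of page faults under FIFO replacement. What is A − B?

-1

Under LRU: F F . . . F F . . F . . F . → 6 faults.
Under FIFO: F F . . . F F F . F . . F . → 7 faults.
A − B = 6 − 7 = -1.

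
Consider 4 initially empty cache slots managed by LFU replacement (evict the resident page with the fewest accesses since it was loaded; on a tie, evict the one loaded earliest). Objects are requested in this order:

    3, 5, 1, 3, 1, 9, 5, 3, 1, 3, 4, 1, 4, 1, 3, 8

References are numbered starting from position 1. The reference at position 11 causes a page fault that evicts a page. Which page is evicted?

9

pos 1: 3 → miss, frames (3)
pos 2: 5 → miss, frames (3 5)
pos 3: 1 → miss, frames (3 5 1)
pos 4: 3 → hit
pos 5: 1 → hit
pos 6: 9 → miss, frames (3 5 1 9)
pos 7: 5 → hit
pos 8: 3 → hit
pos 9: 1 → hit
pos 10: 3 → hit
pos 11: 4 → miss, evict 9, frames (3 5 1 4)
At position 11, page 9 is evicted.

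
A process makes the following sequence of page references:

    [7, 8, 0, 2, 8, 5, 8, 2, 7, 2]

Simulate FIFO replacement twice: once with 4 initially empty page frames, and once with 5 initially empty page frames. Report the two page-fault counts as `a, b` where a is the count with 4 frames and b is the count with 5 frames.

4 frames: F F F F . F . . F . → 6 faults.
5 frames: F F F F . F . . . . → 5 faults.
5 < 6: adding a frame reduced faults, as is typical.

6, 5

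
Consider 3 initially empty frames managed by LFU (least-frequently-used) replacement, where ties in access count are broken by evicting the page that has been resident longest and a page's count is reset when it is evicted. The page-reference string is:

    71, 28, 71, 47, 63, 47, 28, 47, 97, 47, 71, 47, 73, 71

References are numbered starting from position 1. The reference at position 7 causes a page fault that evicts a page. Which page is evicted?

63

pos 1: 71 -> miss, frames {71}
pos 2: 28 -> miss, frames {71,28}
pos 3: 71 -> hit
pos 4: 47 -> miss, frames {71,28,47}
pos 5: 63 -> miss, evict 28, frames {71,47,63}
pos 6: 47 -> hit
pos 7: 28 -> miss, evict 63, frames {71,47,28}
At position 7, page 63 is evicted.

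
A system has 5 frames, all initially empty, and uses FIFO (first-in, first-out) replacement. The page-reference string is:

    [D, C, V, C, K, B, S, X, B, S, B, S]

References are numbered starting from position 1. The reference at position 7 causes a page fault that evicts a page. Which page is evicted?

pos 1: D: miss, frames {D}
pos 2: C: miss, frames {D,C}
pos 3: V: miss, frames {D,C,V}
pos 4: C: hit
pos 5: K: miss, frames {D,C,V,K}
pos 6: B: miss, frames {D,C,V,K,B}
pos 7: S: miss, evict D, frames {C,V,K,B,S}
At position 7, page D is evicted.

D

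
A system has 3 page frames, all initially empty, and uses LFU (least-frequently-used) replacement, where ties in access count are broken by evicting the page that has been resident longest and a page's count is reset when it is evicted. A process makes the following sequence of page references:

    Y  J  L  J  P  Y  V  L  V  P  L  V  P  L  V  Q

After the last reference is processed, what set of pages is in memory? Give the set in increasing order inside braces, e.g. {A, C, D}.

Y -> fault, frames {Y}
J -> fault, frames {Y,J}
L -> fault, frames {Y,J,L}
J -> hit
P -> fault, evict Y, frames {J,L,P}
Y -> fault, evict L, frames {J,P,Y}
V -> fault, evict P, frames {J,Y,V}
L -> fault, evict Y, frames {J,V,L}
V -> hit
P -> fault, evict L, frames {J,V,P}
L -> fault, evict P, frames {J,V,L}
V -> hit
P -> fault, evict L, frames {J,V,P}
L -> fault, evict P, frames {J,V,L}
V -> hit
Q -> fault, evict L, frames {J,V,Q}

{J, Q, V}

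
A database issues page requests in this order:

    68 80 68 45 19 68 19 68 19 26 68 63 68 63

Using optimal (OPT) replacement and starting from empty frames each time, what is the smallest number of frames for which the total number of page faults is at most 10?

2

f=1: 14 faults
f=2: 6 faults
f=3: 6 faults
f=4: 6 faults
f=5: 6 faults
f=6: 6 faults
Smallest f with faults ≤ 10 is 2.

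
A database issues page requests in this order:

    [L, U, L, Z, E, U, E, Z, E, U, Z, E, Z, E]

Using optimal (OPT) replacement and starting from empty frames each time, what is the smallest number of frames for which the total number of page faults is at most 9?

2

f=1: 14 faults
f=2: 7 faults
f=3: 4 faults
f=4: 4 faults
Smallest f with faults ≤ 9 is 2.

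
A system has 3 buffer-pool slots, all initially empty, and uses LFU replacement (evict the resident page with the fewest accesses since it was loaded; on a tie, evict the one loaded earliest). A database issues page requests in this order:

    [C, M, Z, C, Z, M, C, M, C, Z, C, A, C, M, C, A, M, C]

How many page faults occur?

C → miss, frames (C)
M → miss, frames (C M)
Z → miss, frames (C M Z)
C → hit
Z → hit
M → hit
C → hit
M → hit
C → hit
Z → hit
C → hit
A → miss, evict M, frames (C Z A)
C → hit
M → miss, evict A, frames (C Z M)
C → hit
A → miss, evict M, frames (C Z A)
M → miss, evict A, frames (C Z M)
C → hit
Page faults: 7.

7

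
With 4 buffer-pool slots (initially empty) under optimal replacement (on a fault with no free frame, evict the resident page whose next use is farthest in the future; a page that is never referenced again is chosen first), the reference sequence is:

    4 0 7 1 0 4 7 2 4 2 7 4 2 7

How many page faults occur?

5

4 → fault, frames {4}
0 → fault, frames {4,0}
7 → fault, frames {4,0,7}
1 → fault, frames {4,0,7,1}
0 → hit
4 → hit
7 → hit
2 → fault, evict 1, frames {4,0,7,2}
4 → hit
2 → hit
7 → hit
4 → hit
2 → hit
7 → hit
Page faults: 5.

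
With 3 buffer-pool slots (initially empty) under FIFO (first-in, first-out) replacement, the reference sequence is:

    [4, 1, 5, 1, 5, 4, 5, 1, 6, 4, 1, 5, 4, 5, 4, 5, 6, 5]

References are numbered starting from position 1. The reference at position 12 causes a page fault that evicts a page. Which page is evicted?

pos 1: 4 → fault, frames [4]
pos 2: 1 → fault, frames [4, 1]
pos 3: 5 → fault, frames [4, 1, 5]
pos 4: 1 → hit
pos 5: 5 → hit
pos 6: 4 → hit
pos 7: 5 → hit
pos 8: 1 → hit
pos 9: 6 → fault, evict 4, frames [1, 5, 6]
pos 10: 4 → fault, evict 1, frames [5, 6, 4]
pos 11: 1 → fault, evict 5, frames [6, 4, 1]
pos 12: 5 → fault, evict 6, frames [4, 1, 5]
At position 12, page 6 is evicted.

6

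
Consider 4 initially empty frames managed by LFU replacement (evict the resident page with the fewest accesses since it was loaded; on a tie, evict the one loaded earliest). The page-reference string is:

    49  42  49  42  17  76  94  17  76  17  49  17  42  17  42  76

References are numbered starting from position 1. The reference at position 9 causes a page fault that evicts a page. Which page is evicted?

pos 1: 49 -> fault, frames {49}
pos 2: 42 -> fault, frames {49,42}
pos 3: 49 -> hit
pos 4: 42 -> hit
pos 5: 17 -> fault, frames {49,42,17}
pos 6: 76 -> fault, frames {49,42,17,76}
pos 7: 94 -> fault, evict 17, frames {49,42,76,94}
pos 8: 17 -> fault, evict 76, frames {49,42,94,17}
pos 9: 76 -> fault, evict 94, frames {49,42,17,76}
At position 9, page 94 is evicted.

94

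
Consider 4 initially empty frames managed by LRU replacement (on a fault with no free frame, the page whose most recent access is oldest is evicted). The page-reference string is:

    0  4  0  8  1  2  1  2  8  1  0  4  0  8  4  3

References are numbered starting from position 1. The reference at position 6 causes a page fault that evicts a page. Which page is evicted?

pos 1: 0: fault, frames [0]
pos 2: 4: fault, frames [0, 4]
pos 3: 0: hit
pos 4: 8: fault, frames [4, 0, 8]
pos 5: 1: fault, frames [4, 0, 8, 1]
pos 6: 2: fault, evict 4, frames [0, 8, 1, 2]
At position 6, page 4 is evicted.

4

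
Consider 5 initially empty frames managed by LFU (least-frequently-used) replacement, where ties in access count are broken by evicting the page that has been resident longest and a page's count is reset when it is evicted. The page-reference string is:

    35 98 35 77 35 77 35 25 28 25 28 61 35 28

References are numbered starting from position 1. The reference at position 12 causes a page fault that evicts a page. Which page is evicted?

98

pos 1: 35: fault, frames (35)
pos 2: 98: fault, frames (35 98)
pos 3: 35: hit
pos 4: 77: fault, frames (35 98 77)
pos 5: 35: hit
pos 6: 77: hit
pos 7: 35: hit
pos 8: 25: fault, frames (35 98 77 25)
pos 9: 28: fault, frames (35 98 77 25 28)
pos 10: 25: hit
pos 11: 28: hit
pos 12: 61: fault, evict 98, frames (35 77 25 28 61)
At position 12, page 98 is evicted.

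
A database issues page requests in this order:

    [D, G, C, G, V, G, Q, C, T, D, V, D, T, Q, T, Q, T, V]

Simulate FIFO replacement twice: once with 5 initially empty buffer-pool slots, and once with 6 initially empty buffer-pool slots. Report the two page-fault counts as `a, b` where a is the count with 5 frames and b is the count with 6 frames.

5 frames: F F F . F . F . F F . . . . . . . . → 7 faults.
6 frames: F F F . F . F . F . . . . . . . . . → 6 faults.
6 < 7: adding a frame reduced faults, as is typical.

7, 6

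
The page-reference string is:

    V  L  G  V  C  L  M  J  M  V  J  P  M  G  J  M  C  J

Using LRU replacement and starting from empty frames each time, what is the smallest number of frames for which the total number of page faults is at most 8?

7

f=1: 18 faults
f=2: 17 faults
f=3: 13 faults
f=4: 10 faults
f=5: 9 faults
f=6: 9 faults
f=7: 7 faults
Smallest f with faults ≤ 8 is 7.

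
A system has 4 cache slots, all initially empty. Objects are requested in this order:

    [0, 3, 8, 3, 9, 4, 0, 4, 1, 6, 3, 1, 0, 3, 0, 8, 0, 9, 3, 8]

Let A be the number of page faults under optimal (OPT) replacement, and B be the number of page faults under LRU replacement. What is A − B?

Under OPT: F F F . F F . . F F . . . . . F . F . . → 9 faults.
Under LRU: F F F . F F F . F F F . F . . F . F . . → 12 faults.
A − B = 9 − 12 = -3.

-3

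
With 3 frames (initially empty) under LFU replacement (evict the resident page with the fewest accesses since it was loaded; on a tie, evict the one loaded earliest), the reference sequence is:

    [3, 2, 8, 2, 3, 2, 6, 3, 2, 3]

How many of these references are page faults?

4

3: fault, frames (3)
2: fault, frames (3 2)
8: fault, frames (3 2 8)
2: hit
3: hit
2: hit
6: fault, evict 8, frames (3 2 6)
3: hit
2: hit
3: hit
Page faults: 4.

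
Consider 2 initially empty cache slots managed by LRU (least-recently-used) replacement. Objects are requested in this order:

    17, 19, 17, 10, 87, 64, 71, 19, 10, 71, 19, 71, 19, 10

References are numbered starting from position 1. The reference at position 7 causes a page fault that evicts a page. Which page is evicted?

pos 1: 17: fault, frames [17]
pos 2: 19: fault, frames [17, 19]
pos 3: 17: hit
pos 4: 10: fault, evict 19, frames [17, 10]
pos 5: 87: fault, evict 17, frames [10, 87]
pos 6: 64: fault, evict 10, frames [87, 64]
pos 7: 71: fault, evict 87, frames [64, 71]
At position 7, page 87 is evicted.

87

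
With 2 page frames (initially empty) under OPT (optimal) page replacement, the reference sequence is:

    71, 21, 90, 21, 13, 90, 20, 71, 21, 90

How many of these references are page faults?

71 → fault, frames [71]
21 → fault, frames [71, 21]
90 → fault, evict 71, frames [21, 90]
21 → hit
13 → fault, evict 21, frames [90, 13]
90 → hit
20 → fault, evict 13, frames [90, 20]
71 → fault, evict 20, frames [90, 71]
21 → fault, evict 71, frames [90, 21]
90 → hit
Page faults: 7.

7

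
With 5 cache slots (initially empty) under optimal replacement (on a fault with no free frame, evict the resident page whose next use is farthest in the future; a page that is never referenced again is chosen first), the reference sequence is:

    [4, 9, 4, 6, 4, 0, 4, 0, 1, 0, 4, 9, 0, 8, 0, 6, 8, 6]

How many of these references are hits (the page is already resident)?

12

4 -> miss, frames {4}
9 -> miss, frames {4,9}
4 -> hit
6 -> miss, frames {4,9,6}
4 -> hit
0 -> miss, frames {4,9,6,0}
4 -> hit
0 -> hit
1 -> miss, frames {4,9,6,0,1}
0 -> hit
4 -> hit
9 -> hit
0 -> hit
8 -> miss, evict 1, frames {4,9,6,0,8}
0 -> hit
6 -> hit
8 -> hit
6 -> hit
Hits: 12.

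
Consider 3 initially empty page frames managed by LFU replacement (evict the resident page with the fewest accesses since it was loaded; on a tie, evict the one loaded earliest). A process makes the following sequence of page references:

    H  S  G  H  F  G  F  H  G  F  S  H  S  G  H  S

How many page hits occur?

H -> fault, frames [H]
S -> fault, frames [H, S]
G -> fault, frames [H, S, G]
H -> hit
F -> fault, evict S, frames [H, G, F]
G -> hit
F -> hit
H -> hit
G -> hit
F -> hit
S -> fault, evict H, frames [G, F, S]
H -> fault, evict S, frames [G, F, H]
S -> fault, evict H, frames [G, F, S]
G -> hit
H -> fault, evict S, frames [G, F, H]
S -> fault, evict H, frames [G, F, S]
Hits: 7.

7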